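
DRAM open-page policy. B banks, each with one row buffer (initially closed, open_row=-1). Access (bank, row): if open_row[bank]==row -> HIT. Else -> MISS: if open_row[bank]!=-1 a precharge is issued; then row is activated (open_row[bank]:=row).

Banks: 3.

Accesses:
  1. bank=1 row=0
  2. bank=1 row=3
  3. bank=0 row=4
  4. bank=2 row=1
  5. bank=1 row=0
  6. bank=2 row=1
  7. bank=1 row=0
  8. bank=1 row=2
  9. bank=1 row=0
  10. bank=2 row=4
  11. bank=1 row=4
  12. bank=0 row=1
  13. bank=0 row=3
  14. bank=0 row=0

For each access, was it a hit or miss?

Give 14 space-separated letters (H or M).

Answer: M M M M M H H M M M M M M M

Derivation:
Acc 1: bank1 row0 -> MISS (open row0); precharges=0
Acc 2: bank1 row3 -> MISS (open row3); precharges=1
Acc 3: bank0 row4 -> MISS (open row4); precharges=1
Acc 4: bank2 row1 -> MISS (open row1); precharges=1
Acc 5: bank1 row0 -> MISS (open row0); precharges=2
Acc 6: bank2 row1 -> HIT
Acc 7: bank1 row0 -> HIT
Acc 8: bank1 row2 -> MISS (open row2); precharges=3
Acc 9: bank1 row0 -> MISS (open row0); precharges=4
Acc 10: bank2 row4 -> MISS (open row4); precharges=5
Acc 11: bank1 row4 -> MISS (open row4); precharges=6
Acc 12: bank0 row1 -> MISS (open row1); precharges=7
Acc 13: bank0 row3 -> MISS (open row3); precharges=8
Acc 14: bank0 row0 -> MISS (open row0); precharges=9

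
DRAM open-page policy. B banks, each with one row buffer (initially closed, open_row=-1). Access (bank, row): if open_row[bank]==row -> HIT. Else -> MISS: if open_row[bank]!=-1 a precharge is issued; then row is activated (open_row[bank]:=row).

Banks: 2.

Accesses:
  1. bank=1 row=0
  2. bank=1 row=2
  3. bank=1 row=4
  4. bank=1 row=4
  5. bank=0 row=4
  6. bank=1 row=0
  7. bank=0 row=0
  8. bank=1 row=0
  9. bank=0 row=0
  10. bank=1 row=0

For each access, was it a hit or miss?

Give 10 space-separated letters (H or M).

Acc 1: bank1 row0 -> MISS (open row0); precharges=0
Acc 2: bank1 row2 -> MISS (open row2); precharges=1
Acc 3: bank1 row4 -> MISS (open row4); precharges=2
Acc 4: bank1 row4 -> HIT
Acc 5: bank0 row4 -> MISS (open row4); precharges=2
Acc 6: bank1 row0 -> MISS (open row0); precharges=3
Acc 7: bank0 row0 -> MISS (open row0); precharges=4
Acc 8: bank1 row0 -> HIT
Acc 9: bank0 row0 -> HIT
Acc 10: bank1 row0 -> HIT

Answer: M M M H M M M H H H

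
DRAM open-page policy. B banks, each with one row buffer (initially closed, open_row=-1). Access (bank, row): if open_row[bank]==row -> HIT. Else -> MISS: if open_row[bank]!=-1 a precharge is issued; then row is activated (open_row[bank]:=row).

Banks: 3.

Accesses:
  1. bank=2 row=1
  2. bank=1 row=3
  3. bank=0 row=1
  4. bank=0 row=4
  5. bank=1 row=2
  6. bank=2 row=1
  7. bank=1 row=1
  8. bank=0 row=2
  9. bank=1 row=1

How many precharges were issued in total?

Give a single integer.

Answer: 4

Derivation:
Acc 1: bank2 row1 -> MISS (open row1); precharges=0
Acc 2: bank1 row3 -> MISS (open row3); precharges=0
Acc 3: bank0 row1 -> MISS (open row1); precharges=0
Acc 4: bank0 row4 -> MISS (open row4); precharges=1
Acc 5: bank1 row2 -> MISS (open row2); precharges=2
Acc 6: bank2 row1 -> HIT
Acc 7: bank1 row1 -> MISS (open row1); precharges=3
Acc 8: bank0 row2 -> MISS (open row2); precharges=4
Acc 9: bank1 row1 -> HIT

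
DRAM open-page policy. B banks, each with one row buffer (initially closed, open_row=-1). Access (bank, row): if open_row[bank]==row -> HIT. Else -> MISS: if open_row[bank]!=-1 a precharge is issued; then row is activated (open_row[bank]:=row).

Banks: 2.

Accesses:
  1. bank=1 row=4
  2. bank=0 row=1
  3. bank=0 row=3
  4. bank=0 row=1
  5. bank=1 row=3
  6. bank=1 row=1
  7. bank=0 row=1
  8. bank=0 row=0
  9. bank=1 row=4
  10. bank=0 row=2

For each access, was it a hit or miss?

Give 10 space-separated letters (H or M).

Answer: M M M M M M H M M M

Derivation:
Acc 1: bank1 row4 -> MISS (open row4); precharges=0
Acc 2: bank0 row1 -> MISS (open row1); precharges=0
Acc 3: bank0 row3 -> MISS (open row3); precharges=1
Acc 4: bank0 row1 -> MISS (open row1); precharges=2
Acc 5: bank1 row3 -> MISS (open row3); precharges=3
Acc 6: bank1 row1 -> MISS (open row1); precharges=4
Acc 7: bank0 row1 -> HIT
Acc 8: bank0 row0 -> MISS (open row0); precharges=5
Acc 9: bank1 row4 -> MISS (open row4); precharges=6
Acc 10: bank0 row2 -> MISS (open row2); precharges=7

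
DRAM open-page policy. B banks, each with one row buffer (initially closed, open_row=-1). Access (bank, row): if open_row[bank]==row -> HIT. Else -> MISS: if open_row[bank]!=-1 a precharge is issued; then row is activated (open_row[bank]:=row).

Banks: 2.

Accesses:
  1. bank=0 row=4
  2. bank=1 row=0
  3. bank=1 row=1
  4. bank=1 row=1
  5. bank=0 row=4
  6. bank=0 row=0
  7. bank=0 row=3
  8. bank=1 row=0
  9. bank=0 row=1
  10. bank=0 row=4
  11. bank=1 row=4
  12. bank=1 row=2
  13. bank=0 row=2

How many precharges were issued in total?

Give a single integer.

Acc 1: bank0 row4 -> MISS (open row4); precharges=0
Acc 2: bank1 row0 -> MISS (open row0); precharges=0
Acc 3: bank1 row1 -> MISS (open row1); precharges=1
Acc 4: bank1 row1 -> HIT
Acc 5: bank0 row4 -> HIT
Acc 6: bank0 row0 -> MISS (open row0); precharges=2
Acc 7: bank0 row3 -> MISS (open row3); precharges=3
Acc 8: bank1 row0 -> MISS (open row0); precharges=4
Acc 9: bank0 row1 -> MISS (open row1); precharges=5
Acc 10: bank0 row4 -> MISS (open row4); precharges=6
Acc 11: bank1 row4 -> MISS (open row4); precharges=7
Acc 12: bank1 row2 -> MISS (open row2); precharges=8
Acc 13: bank0 row2 -> MISS (open row2); precharges=9

Answer: 9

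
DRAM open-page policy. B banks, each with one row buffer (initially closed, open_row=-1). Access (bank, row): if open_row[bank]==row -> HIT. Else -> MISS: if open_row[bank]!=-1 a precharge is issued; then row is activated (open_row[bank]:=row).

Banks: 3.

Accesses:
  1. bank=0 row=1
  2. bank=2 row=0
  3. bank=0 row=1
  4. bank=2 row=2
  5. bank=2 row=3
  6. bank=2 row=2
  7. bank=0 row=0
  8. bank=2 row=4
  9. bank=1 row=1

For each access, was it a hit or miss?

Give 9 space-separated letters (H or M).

Answer: M M H M M M M M M

Derivation:
Acc 1: bank0 row1 -> MISS (open row1); precharges=0
Acc 2: bank2 row0 -> MISS (open row0); precharges=0
Acc 3: bank0 row1 -> HIT
Acc 4: bank2 row2 -> MISS (open row2); precharges=1
Acc 5: bank2 row3 -> MISS (open row3); precharges=2
Acc 6: bank2 row2 -> MISS (open row2); precharges=3
Acc 7: bank0 row0 -> MISS (open row0); precharges=4
Acc 8: bank2 row4 -> MISS (open row4); precharges=5
Acc 9: bank1 row1 -> MISS (open row1); precharges=5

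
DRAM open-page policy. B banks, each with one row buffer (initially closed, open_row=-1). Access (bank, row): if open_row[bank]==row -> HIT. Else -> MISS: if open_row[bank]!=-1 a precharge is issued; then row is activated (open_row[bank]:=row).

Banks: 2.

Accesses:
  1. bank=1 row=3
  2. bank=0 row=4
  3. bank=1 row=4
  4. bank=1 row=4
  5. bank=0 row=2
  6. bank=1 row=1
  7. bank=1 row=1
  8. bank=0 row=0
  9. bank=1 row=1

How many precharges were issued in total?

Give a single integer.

Answer: 4

Derivation:
Acc 1: bank1 row3 -> MISS (open row3); precharges=0
Acc 2: bank0 row4 -> MISS (open row4); precharges=0
Acc 3: bank1 row4 -> MISS (open row4); precharges=1
Acc 4: bank1 row4 -> HIT
Acc 5: bank0 row2 -> MISS (open row2); precharges=2
Acc 6: bank1 row1 -> MISS (open row1); precharges=3
Acc 7: bank1 row1 -> HIT
Acc 8: bank0 row0 -> MISS (open row0); precharges=4
Acc 9: bank1 row1 -> HIT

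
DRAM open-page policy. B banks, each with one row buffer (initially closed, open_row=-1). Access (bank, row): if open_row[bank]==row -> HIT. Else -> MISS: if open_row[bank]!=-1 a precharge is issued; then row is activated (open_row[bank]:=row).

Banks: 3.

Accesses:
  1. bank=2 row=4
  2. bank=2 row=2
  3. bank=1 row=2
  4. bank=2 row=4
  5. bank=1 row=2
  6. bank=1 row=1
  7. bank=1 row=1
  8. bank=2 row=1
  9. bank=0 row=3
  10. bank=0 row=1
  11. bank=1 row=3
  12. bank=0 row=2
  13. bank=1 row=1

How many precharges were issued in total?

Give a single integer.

Answer: 8

Derivation:
Acc 1: bank2 row4 -> MISS (open row4); precharges=0
Acc 2: bank2 row2 -> MISS (open row2); precharges=1
Acc 3: bank1 row2 -> MISS (open row2); precharges=1
Acc 4: bank2 row4 -> MISS (open row4); precharges=2
Acc 5: bank1 row2 -> HIT
Acc 6: bank1 row1 -> MISS (open row1); precharges=3
Acc 7: bank1 row1 -> HIT
Acc 8: bank2 row1 -> MISS (open row1); precharges=4
Acc 9: bank0 row3 -> MISS (open row3); precharges=4
Acc 10: bank0 row1 -> MISS (open row1); precharges=5
Acc 11: bank1 row3 -> MISS (open row3); precharges=6
Acc 12: bank0 row2 -> MISS (open row2); precharges=7
Acc 13: bank1 row1 -> MISS (open row1); precharges=8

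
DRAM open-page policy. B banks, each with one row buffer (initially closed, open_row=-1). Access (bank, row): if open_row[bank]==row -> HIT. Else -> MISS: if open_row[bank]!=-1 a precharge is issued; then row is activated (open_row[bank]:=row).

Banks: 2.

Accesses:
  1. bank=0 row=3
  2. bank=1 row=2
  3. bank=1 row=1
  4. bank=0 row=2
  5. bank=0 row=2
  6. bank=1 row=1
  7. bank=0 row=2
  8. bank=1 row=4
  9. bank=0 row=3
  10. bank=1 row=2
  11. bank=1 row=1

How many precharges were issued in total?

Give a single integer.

Acc 1: bank0 row3 -> MISS (open row3); precharges=0
Acc 2: bank1 row2 -> MISS (open row2); precharges=0
Acc 3: bank1 row1 -> MISS (open row1); precharges=1
Acc 4: bank0 row2 -> MISS (open row2); precharges=2
Acc 5: bank0 row2 -> HIT
Acc 6: bank1 row1 -> HIT
Acc 7: bank0 row2 -> HIT
Acc 8: bank1 row4 -> MISS (open row4); precharges=3
Acc 9: bank0 row3 -> MISS (open row3); precharges=4
Acc 10: bank1 row2 -> MISS (open row2); precharges=5
Acc 11: bank1 row1 -> MISS (open row1); precharges=6

Answer: 6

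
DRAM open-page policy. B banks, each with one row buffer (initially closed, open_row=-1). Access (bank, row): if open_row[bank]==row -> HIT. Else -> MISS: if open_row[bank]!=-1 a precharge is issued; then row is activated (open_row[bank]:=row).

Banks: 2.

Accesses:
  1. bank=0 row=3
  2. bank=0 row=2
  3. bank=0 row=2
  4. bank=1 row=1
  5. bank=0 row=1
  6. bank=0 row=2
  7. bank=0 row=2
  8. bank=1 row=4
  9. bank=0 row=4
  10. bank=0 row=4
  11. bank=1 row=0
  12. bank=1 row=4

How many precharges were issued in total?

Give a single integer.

Answer: 7

Derivation:
Acc 1: bank0 row3 -> MISS (open row3); precharges=0
Acc 2: bank0 row2 -> MISS (open row2); precharges=1
Acc 3: bank0 row2 -> HIT
Acc 4: bank1 row1 -> MISS (open row1); precharges=1
Acc 5: bank0 row1 -> MISS (open row1); precharges=2
Acc 6: bank0 row2 -> MISS (open row2); precharges=3
Acc 7: bank0 row2 -> HIT
Acc 8: bank1 row4 -> MISS (open row4); precharges=4
Acc 9: bank0 row4 -> MISS (open row4); precharges=5
Acc 10: bank0 row4 -> HIT
Acc 11: bank1 row0 -> MISS (open row0); precharges=6
Acc 12: bank1 row4 -> MISS (open row4); precharges=7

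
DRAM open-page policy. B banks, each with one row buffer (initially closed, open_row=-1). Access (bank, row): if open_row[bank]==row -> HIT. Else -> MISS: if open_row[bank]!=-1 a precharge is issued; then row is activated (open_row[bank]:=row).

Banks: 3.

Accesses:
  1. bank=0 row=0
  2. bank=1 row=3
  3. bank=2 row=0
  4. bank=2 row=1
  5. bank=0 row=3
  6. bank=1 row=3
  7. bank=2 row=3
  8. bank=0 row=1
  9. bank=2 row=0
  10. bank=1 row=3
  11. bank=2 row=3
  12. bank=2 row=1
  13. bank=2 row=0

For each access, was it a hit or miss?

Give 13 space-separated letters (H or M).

Answer: M M M M M H M M M H M M M

Derivation:
Acc 1: bank0 row0 -> MISS (open row0); precharges=0
Acc 2: bank1 row3 -> MISS (open row3); precharges=0
Acc 3: bank2 row0 -> MISS (open row0); precharges=0
Acc 4: bank2 row1 -> MISS (open row1); precharges=1
Acc 5: bank0 row3 -> MISS (open row3); precharges=2
Acc 6: bank1 row3 -> HIT
Acc 7: bank2 row3 -> MISS (open row3); precharges=3
Acc 8: bank0 row1 -> MISS (open row1); precharges=4
Acc 9: bank2 row0 -> MISS (open row0); precharges=5
Acc 10: bank1 row3 -> HIT
Acc 11: bank2 row3 -> MISS (open row3); precharges=6
Acc 12: bank2 row1 -> MISS (open row1); precharges=7
Acc 13: bank2 row0 -> MISS (open row0); precharges=8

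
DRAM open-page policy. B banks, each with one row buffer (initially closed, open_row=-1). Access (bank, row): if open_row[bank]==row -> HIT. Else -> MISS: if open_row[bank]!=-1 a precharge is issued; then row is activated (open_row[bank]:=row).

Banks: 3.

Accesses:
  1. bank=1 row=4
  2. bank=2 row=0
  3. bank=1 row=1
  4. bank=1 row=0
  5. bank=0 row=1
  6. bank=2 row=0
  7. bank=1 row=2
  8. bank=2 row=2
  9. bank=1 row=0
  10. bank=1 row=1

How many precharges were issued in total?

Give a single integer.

Acc 1: bank1 row4 -> MISS (open row4); precharges=0
Acc 2: bank2 row0 -> MISS (open row0); precharges=0
Acc 3: bank1 row1 -> MISS (open row1); precharges=1
Acc 4: bank1 row0 -> MISS (open row0); precharges=2
Acc 5: bank0 row1 -> MISS (open row1); precharges=2
Acc 6: bank2 row0 -> HIT
Acc 7: bank1 row2 -> MISS (open row2); precharges=3
Acc 8: bank2 row2 -> MISS (open row2); precharges=4
Acc 9: bank1 row0 -> MISS (open row0); precharges=5
Acc 10: bank1 row1 -> MISS (open row1); precharges=6

Answer: 6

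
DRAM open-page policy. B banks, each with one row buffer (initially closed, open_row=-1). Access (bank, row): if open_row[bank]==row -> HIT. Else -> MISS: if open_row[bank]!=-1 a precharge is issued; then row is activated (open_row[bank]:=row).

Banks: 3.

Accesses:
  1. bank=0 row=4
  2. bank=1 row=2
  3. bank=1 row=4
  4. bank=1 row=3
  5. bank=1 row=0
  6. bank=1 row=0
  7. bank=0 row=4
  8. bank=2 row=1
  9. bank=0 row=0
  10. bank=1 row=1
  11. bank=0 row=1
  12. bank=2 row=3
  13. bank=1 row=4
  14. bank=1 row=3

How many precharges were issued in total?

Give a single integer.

Acc 1: bank0 row4 -> MISS (open row4); precharges=0
Acc 2: bank1 row2 -> MISS (open row2); precharges=0
Acc 3: bank1 row4 -> MISS (open row4); precharges=1
Acc 4: bank1 row3 -> MISS (open row3); precharges=2
Acc 5: bank1 row0 -> MISS (open row0); precharges=3
Acc 6: bank1 row0 -> HIT
Acc 7: bank0 row4 -> HIT
Acc 8: bank2 row1 -> MISS (open row1); precharges=3
Acc 9: bank0 row0 -> MISS (open row0); precharges=4
Acc 10: bank1 row1 -> MISS (open row1); precharges=5
Acc 11: bank0 row1 -> MISS (open row1); precharges=6
Acc 12: bank2 row3 -> MISS (open row3); precharges=7
Acc 13: bank1 row4 -> MISS (open row4); precharges=8
Acc 14: bank1 row3 -> MISS (open row3); precharges=9

Answer: 9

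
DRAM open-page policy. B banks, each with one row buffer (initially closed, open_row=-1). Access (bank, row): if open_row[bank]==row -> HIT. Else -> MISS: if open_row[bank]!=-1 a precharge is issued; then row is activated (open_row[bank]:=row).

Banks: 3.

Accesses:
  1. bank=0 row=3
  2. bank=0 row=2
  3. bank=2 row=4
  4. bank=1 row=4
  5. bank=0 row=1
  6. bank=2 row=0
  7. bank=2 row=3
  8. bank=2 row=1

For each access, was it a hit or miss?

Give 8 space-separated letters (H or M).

Acc 1: bank0 row3 -> MISS (open row3); precharges=0
Acc 2: bank0 row2 -> MISS (open row2); precharges=1
Acc 3: bank2 row4 -> MISS (open row4); precharges=1
Acc 4: bank1 row4 -> MISS (open row4); precharges=1
Acc 5: bank0 row1 -> MISS (open row1); precharges=2
Acc 6: bank2 row0 -> MISS (open row0); precharges=3
Acc 7: bank2 row3 -> MISS (open row3); precharges=4
Acc 8: bank2 row1 -> MISS (open row1); precharges=5

Answer: M M M M M M M M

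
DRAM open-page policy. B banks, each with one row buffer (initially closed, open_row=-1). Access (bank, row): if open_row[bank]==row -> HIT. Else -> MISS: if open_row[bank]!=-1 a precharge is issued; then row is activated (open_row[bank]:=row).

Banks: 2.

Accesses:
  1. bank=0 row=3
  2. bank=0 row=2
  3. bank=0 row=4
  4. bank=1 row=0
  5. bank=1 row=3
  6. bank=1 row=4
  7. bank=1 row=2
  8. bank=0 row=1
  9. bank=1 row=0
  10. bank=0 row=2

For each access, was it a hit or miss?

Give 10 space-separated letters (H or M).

Acc 1: bank0 row3 -> MISS (open row3); precharges=0
Acc 2: bank0 row2 -> MISS (open row2); precharges=1
Acc 3: bank0 row4 -> MISS (open row4); precharges=2
Acc 4: bank1 row0 -> MISS (open row0); precharges=2
Acc 5: bank1 row3 -> MISS (open row3); precharges=3
Acc 6: bank1 row4 -> MISS (open row4); precharges=4
Acc 7: bank1 row2 -> MISS (open row2); precharges=5
Acc 8: bank0 row1 -> MISS (open row1); precharges=6
Acc 9: bank1 row0 -> MISS (open row0); precharges=7
Acc 10: bank0 row2 -> MISS (open row2); precharges=8

Answer: M M M M M M M M M M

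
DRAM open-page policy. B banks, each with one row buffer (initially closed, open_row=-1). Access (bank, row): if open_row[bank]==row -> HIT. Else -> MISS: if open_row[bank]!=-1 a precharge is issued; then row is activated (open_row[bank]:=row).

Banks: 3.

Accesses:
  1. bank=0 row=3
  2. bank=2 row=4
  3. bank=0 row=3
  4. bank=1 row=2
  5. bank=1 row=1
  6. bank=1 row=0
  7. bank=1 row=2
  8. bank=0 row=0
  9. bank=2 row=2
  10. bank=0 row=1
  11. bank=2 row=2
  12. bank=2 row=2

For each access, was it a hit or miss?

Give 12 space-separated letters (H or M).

Acc 1: bank0 row3 -> MISS (open row3); precharges=0
Acc 2: bank2 row4 -> MISS (open row4); precharges=0
Acc 3: bank0 row3 -> HIT
Acc 4: bank1 row2 -> MISS (open row2); precharges=0
Acc 5: bank1 row1 -> MISS (open row1); precharges=1
Acc 6: bank1 row0 -> MISS (open row0); precharges=2
Acc 7: bank1 row2 -> MISS (open row2); precharges=3
Acc 8: bank0 row0 -> MISS (open row0); precharges=4
Acc 9: bank2 row2 -> MISS (open row2); precharges=5
Acc 10: bank0 row1 -> MISS (open row1); precharges=6
Acc 11: bank2 row2 -> HIT
Acc 12: bank2 row2 -> HIT

Answer: M M H M M M M M M M H H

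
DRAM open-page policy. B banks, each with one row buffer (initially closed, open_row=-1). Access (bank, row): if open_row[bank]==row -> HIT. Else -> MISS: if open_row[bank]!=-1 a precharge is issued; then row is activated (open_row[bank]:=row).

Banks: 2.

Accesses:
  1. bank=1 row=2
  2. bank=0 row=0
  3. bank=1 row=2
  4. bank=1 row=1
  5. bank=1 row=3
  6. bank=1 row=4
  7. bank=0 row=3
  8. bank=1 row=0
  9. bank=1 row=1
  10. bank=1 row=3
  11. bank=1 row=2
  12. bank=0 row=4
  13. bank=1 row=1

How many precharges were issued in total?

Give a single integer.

Acc 1: bank1 row2 -> MISS (open row2); precharges=0
Acc 2: bank0 row0 -> MISS (open row0); precharges=0
Acc 3: bank1 row2 -> HIT
Acc 4: bank1 row1 -> MISS (open row1); precharges=1
Acc 5: bank1 row3 -> MISS (open row3); precharges=2
Acc 6: bank1 row4 -> MISS (open row4); precharges=3
Acc 7: bank0 row3 -> MISS (open row3); precharges=4
Acc 8: bank1 row0 -> MISS (open row0); precharges=5
Acc 9: bank1 row1 -> MISS (open row1); precharges=6
Acc 10: bank1 row3 -> MISS (open row3); precharges=7
Acc 11: bank1 row2 -> MISS (open row2); precharges=8
Acc 12: bank0 row4 -> MISS (open row4); precharges=9
Acc 13: bank1 row1 -> MISS (open row1); precharges=10

Answer: 10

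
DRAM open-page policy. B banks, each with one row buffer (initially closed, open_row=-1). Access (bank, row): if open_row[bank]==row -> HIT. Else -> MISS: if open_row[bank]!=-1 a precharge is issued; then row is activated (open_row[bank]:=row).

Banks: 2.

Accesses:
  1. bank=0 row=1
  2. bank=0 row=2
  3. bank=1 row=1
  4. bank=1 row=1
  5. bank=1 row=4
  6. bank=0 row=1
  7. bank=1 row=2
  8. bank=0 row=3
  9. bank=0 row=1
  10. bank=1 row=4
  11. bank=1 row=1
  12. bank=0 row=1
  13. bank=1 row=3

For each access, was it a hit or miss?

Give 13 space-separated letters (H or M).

Answer: M M M H M M M M M M M H M

Derivation:
Acc 1: bank0 row1 -> MISS (open row1); precharges=0
Acc 2: bank0 row2 -> MISS (open row2); precharges=1
Acc 3: bank1 row1 -> MISS (open row1); precharges=1
Acc 4: bank1 row1 -> HIT
Acc 5: bank1 row4 -> MISS (open row4); precharges=2
Acc 6: bank0 row1 -> MISS (open row1); precharges=3
Acc 7: bank1 row2 -> MISS (open row2); precharges=4
Acc 8: bank0 row3 -> MISS (open row3); precharges=5
Acc 9: bank0 row1 -> MISS (open row1); precharges=6
Acc 10: bank1 row4 -> MISS (open row4); precharges=7
Acc 11: bank1 row1 -> MISS (open row1); precharges=8
Acc 12: bank0 row1 -> HIT
Acc 13: bank1 row3 -> MISS (open row3); precharges=9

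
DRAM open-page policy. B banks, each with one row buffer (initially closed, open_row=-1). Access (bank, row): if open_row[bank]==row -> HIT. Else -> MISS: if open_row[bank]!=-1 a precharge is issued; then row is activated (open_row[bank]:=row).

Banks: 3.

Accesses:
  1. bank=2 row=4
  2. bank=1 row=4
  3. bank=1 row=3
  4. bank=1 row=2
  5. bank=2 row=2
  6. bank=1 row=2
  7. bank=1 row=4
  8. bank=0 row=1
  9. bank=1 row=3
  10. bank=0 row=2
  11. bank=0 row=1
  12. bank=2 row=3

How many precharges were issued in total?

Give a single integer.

Answer: 8

Derivation:
Acc 1: bank2 row4 -> MISS (open row4); precharges=0
Acc 2: bank1 row4 -> MISS (open row4); precharges=0
Acc 3: bank1 row3 -> MISS (open row3); precharges=1
Acc 4: bank1 row2 -> MISS (open row2); precharges=2
Acc 5: bank2 row2 -> MISS (open row2); precharges=3
Acc 6: bank1 row2 -> HIT
Acc 7: bank1 row4 -> MISS (open row4); precharges=4
Acc 8: bank0 row1 -> MISS (open row1); precharges=4
Acc 9: bank1 row3 -> MISS (open row3); precharges=5
Acc 10: bank0 row2 -> MISS (open row2); precharges=6
Acc 11: bank0 row1 -> MISS (open row1); precharges=7
Acc 12: bank2 row3 -> MISS (open row3); precharges=8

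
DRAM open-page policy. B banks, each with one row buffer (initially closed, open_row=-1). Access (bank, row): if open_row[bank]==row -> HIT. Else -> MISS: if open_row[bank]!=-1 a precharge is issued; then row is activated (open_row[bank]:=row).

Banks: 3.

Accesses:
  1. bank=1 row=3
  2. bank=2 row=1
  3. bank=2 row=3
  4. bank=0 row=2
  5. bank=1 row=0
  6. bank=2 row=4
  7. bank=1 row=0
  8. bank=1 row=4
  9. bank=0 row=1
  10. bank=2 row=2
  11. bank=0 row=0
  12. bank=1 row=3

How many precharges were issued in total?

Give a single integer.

Acc 1: bank1 row3 -> MISS (open row3); precharges=0
Acc 2: bank2 row1 -> MISS (open row1); precharges=0
Acc 3: bank2 row3 -> MISS (open row3); precharges=1
Acc 4: bank0 row2 -> MISS (open row2); precharges=1
Acc 5: bank1 row0 -> MISS (open row0); precharges=2
Acc 6: bank2 row4 -> MISS (open row4); precharges=3
Acc 7: bank1 row0 -> HIT
Acc 8: bank1 row4 -> MISS (open row4); precharges=4
Acc 9: bank0 row1 -> MISS (open row1); precharges=5
Acc 10: bank2 row2 -> MISS (open row2); precharges=6
Acc 11: bank0 row0 -> MISS (open row0); precharges=7
Acc 12: bank1 row3 -> MISS (open row3); precharges=8

Answer: 8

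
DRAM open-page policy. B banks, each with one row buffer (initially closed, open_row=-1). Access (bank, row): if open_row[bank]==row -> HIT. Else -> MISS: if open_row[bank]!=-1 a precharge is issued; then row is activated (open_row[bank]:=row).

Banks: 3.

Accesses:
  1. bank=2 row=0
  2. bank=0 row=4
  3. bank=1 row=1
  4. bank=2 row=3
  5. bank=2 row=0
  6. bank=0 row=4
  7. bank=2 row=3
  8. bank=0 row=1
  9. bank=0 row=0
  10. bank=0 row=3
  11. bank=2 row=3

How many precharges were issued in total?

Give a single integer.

Acc 1: bank2 row0 -> MISS (open row0); precharges=0
Acc 2: bank0 row4 -> MISS (open row4); precharges=0
Acc 3: bank1 row1 -> MISS (open row1); precharges=0
Acc 4: bank2 row3 -> MISS (open row3); precharges=1
Acc 5: bank2 row0 -> MISS (open row0); precharges=2
Acc 6: bank0 row4 -> HIT
Acc 7: bank2 row3 -> MISS (open row3); precharges=3
Acc 8: bank0 row1 -> MISS (open row1); precharges=4
Acc 9: bank0 row0 -> MISS (open row0); precharges=5
Acc 10: bank0 row3 -> MISS (open row3); precharges=6
Acc 11: bank2 row3 -> HIT

Answer: 6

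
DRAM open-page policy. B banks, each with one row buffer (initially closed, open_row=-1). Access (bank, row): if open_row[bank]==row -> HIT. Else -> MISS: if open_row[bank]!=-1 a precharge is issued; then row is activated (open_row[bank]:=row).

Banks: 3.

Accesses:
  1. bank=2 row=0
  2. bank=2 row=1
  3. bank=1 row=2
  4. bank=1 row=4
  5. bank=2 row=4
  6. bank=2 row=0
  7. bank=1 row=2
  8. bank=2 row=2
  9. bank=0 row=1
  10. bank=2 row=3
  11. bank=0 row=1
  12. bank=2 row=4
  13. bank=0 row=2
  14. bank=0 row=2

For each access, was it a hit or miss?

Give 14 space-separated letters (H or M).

Acc 1: bank2 row0 -> MISS (open row0); precharges=0
Acc 2: bank2 row1 -> MISS (open row1); precharges=1
Acc 3: bank1 row2 -> MISS (open row2); precharges=1
Acc 4: bank1 row4 -> MISS (open row4); precharges=2
Acc 5: bank2 row4 -> MISS (open row4); precharges=3
Acc 6: bank2 row0 -> MISS (open row0); precharges=4
Acc 7: bank1 row2 -> MISS (open row2); precharges=5
Acc 8: bank2 row2 -> MISS (open row2); precharges=6
Acc 9: bank0 row1 -> MISS (open row1); precharges=6
Acc 10: bank2 row3 -> MISS (open row3); precharges=7
Acc 11: bank0 row1 -> HIT
Acc 12: bank2 row4 -> MISS (open row4); precharges=8
Acc 13: bank0 row2 -> MISS (open row2); precharges=9
Acc 14: bank0 row2 -> HIT

Answer: M M M M M M M M M M H M M H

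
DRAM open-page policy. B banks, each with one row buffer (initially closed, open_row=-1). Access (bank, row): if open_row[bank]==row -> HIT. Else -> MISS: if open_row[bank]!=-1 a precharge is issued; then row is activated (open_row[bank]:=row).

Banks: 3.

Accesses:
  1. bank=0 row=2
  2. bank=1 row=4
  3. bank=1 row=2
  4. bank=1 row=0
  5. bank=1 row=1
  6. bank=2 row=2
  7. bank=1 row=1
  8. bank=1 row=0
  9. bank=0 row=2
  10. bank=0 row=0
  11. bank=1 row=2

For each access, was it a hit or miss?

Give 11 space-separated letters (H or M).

Acc 1: bank0 row2 -> MISS (open row2); precharges=0
Acc 2: bank1 row4 -> MISS (open row4); precharges=0
Acc 3: bank1 row2 -> MISS (open row2); precharges=1
Acc 4: bank1 row0 -> MISS (open row0); precharges=2
Acc 5: bank1 row1 -> MISS (open row1); precharges=3
Acc 6: bank2 row2 -> MISS (open row2); precharges=3
Acc 7: bank1 row1 -> HIT
Acc 8: bank1 row0 -> MISS (open row0); precharges=4
Acc 9: bank0 row2 -> HIT
Acc 10: bank0 row0 -> MISS (open row0); precharges=5
Acc 11: bank1 row2 -> MISS (open row2); precharges=6

Answer: M M M M M M H M H M M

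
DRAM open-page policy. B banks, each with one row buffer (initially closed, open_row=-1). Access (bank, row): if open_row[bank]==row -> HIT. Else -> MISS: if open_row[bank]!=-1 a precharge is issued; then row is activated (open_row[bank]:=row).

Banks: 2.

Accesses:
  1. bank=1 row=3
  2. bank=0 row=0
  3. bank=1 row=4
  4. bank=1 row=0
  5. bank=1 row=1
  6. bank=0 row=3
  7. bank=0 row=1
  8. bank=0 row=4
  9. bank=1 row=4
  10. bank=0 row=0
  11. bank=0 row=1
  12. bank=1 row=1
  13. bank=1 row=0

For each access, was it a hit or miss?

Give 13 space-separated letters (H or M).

Answer: M M M M M M M M M M M M M

Derivation:
Acc 1: bank1 row3 -> MISS (open row3); precharges=0
Acc 2: bank0 row0 -> MISS (open row0); precharges=0
Acc 3: bank1 row4 -> MISS (open row4); precharges=1
Acc 4: bank1 row0 -> MISS (open row0); precharges=2
Acc 5: bank1 row1 -> MISS (open row1); precharges=3
Acc 6: bank0 row3 -> MISS (open row3); precharges=4
Acc 7: bank0 row1 -> MISS (open row1); precharges=5
Acc 8: bank0 row4 -> MISS (open row4); precharges=6
Acc 9: bank1 row4 -> MISS (open row4); precharges=7
Acc 10: bank0 row0 -> MISS (open row0); precharges=8
Acc 11: bank0 row1 -> MISS (open row1); precharges=9
Acc 12: bank1 row1 -> MISS (open row1); precharges=10
Acc 13: bank1 row0 -> MISS (open row0); precharges=11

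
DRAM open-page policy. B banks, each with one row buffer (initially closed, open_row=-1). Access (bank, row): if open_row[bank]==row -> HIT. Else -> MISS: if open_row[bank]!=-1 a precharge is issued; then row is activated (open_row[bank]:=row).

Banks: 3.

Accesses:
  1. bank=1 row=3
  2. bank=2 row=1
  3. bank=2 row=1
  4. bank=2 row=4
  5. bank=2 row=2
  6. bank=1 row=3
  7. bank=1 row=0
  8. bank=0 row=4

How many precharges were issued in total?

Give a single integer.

Answer: 3

Derivation:
Acc 1: bank1 row3 -> MISS (open row3); precharges=0
Acc 2: bank2 row1 -> MISS (open row1); precharges=0
Acc 3: bank2 row1 -> HIT
Acc 4: bank2 row4 -> MISS (open row4); precharges=1
Acc 5: bank2 row2 -> MISS (open row2); precharges=2
Acc 6: bank1 row3 -> HIT
Acc 7: bank1 row0 -> MISS (open row0); precharges=3
Acc 8: bank0 row4 -> MISS (open row4); precharges=3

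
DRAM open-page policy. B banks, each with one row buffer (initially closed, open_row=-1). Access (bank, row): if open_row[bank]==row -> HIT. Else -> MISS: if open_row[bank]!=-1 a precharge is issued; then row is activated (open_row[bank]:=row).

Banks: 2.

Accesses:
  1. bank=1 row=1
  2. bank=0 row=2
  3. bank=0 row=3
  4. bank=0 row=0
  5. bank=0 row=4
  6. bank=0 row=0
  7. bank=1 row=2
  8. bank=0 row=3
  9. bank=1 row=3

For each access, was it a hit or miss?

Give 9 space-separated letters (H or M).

Answer: M M M M M M M M M

Derivation:
Acc 1: bank1 row1 -> MISS (open row1); precharges=0
Acc 2: bank0 row2 -> MISS (open row2); precharges=0
Acc 3: bank0 row3 -> MISS (open row3); precharges=1
Acc 4: bank0 row0 -> MISS (open row0); precharges=2
Acc 5: bank0 row4 -> MISS (open row4); precharges=3
Acc 6: bank0 row0 -> MISS (open row0); precharges=4
Acc 7: bank1 row2 -> MISS (open row2); precharges=5
Acc 8: bank0 row3 -> MISS (open row3); precharges=6
Acc 9: bank1 row3 -> MISS (open row3); precharges=7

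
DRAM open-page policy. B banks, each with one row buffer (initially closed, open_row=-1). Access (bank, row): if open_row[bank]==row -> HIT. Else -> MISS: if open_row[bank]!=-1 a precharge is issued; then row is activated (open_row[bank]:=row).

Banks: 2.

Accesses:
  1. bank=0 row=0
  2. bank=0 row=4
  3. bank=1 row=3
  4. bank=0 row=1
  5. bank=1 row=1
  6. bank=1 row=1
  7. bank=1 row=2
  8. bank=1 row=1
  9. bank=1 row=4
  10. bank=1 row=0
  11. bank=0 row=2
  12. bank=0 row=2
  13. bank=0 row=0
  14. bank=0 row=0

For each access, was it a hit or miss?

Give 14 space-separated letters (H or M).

Answer: M M M M M H M M M M M H M H

Derivation:
Acc 1: bank0 row0 -> MISS (open row0); precharges=0
Acc 2: bank0 row4 -> MISS (open row4); precharges=1
Acc 3: bank1 row3 -> MISS (open row3); precharges=1
Acc 4: bank0 row1 -> MISS (open row1); precharges=2
Acc 5: bank1 row1 -> MISS (open row1); precharges=3
Acc 6: bank1 row1 -> HIT
Acc 7: bank1 row2 -> MISS (open row2); precharges=4
Acc 8: bank1 row1 -> MISS (open row1); precharges=5
Acc 9: bank1 row4 -> MISS (open row4); precharges=6
Acc 10: bank1 row0 -> MISS (open row0); precharges=7
Acc 11: bank0 row2 -> MISS (open row2); precharges=8
Acc 12: bank0 row2 -> HIT
Acc 13: bank0 row0 -> MISS (open row0); precharges=9
Acc 14: bank0 row0 -> HIT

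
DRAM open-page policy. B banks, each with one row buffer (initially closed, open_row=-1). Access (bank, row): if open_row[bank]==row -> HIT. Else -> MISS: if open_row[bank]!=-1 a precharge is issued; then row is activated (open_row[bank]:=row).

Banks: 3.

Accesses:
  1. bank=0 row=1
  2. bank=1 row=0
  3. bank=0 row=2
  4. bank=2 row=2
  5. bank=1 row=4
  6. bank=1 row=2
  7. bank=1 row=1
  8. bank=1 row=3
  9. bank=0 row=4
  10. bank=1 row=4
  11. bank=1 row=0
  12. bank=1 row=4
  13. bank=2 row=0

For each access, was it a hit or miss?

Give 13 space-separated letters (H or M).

Acc 1: bank0 row1 -> MISS (open row1); precharges=0
Acc 2: bank1 row0 -> MISS (open row0); precharges=0
Acc 3: bank0 row2 -> MISS (open row2); precharges=1
Acc 4: bank2 row2 -> MISS (open row2); precharges=1
Acc 5: bank1 row4 -> MISS (open row4); precharges=2
Acc 6: bank1 row2 -> MISS (open row2); precharges=3
Acc 7: bank1 row1 -> MISS (open row1); precharges=4
Acc 8: bank1 row3 -> MISS (open row3); precharges=5
Acc 9: bank0 row4 -> MISS (open row4); precharges=6
Acc 10: bank1 row4 -> MISS (open row4); precharges=7
Acc 11: bank1 row0 -> MISS (open row0); precharges=8
Acc 12: bank1 row4 -> MISS (open row4); precharges=9
Acc 13: bank2 row0 -> MISS (open row0); precharges=10

Answer: M M M M M M M M M M M M M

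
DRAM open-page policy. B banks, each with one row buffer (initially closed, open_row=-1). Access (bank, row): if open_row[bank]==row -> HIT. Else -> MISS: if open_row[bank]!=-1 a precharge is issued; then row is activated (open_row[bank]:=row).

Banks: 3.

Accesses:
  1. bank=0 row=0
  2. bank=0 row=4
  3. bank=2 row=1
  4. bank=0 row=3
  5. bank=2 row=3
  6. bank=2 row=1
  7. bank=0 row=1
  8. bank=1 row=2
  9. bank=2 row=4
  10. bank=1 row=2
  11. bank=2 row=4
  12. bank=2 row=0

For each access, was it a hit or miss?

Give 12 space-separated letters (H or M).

Answer: M M M M M M M M M H H M

Derivation:
Acc 1: bank0 row0 -> MISS (open row0); precharges=0
Acc 2: bank0 row4 -> MISS (open row4); precharges=1
Acc 3: bank2 row1 -> MISS (open row1); precharges=1
Acc 4: bank0 row3 -> MISS (open row3); precharges=2
Acc 5: bank2 row3 -> MISS (open row3); precharges=3
Acc 6: bank2 row1 -> MISS (open row1); precharges=4
Acc 7: bank0 row1 -> MISS (open row1); precharges=5
Acc 8: bank1 row2 -> MISS (open row2); precharges=5
Acc 9: bank2 row4 -> MISS (open row4); precharges=6
Acc 10: bank1 row2 -> HIT
Acc 11: bank2 row4 -> HIT
Acc 12: bank2 row0 -> MISS (open row0); precharges=7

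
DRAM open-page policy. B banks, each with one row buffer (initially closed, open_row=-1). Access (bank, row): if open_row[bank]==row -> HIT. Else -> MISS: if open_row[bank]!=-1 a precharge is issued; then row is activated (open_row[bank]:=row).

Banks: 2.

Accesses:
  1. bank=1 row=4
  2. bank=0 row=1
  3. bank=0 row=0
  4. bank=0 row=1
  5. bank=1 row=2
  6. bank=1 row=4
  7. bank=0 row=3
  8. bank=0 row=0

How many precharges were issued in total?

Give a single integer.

Answer: 6

Derivation:
Acc 1: bank1 row4 -> MISS (open row4); precharges=0
Acc 2: bank0 row1 -> MISS (open row1); precharges=0
Acc 3: bank0 row0 -> MISS (open row0); precharges=1
Acc 4: bank0 row1 -> MISS (open row1); precharges=2
Acc 5: bank1 row2 -> MISS (open row2); precharges=3
Acc 6: bank1 row4 -> MISS (open row4); precharges=4
Acc 7: bank0 row3 -> MISS (open row3); precharges=5
Acc 8: bank0 row0 -> MISS (open row0); precharges=6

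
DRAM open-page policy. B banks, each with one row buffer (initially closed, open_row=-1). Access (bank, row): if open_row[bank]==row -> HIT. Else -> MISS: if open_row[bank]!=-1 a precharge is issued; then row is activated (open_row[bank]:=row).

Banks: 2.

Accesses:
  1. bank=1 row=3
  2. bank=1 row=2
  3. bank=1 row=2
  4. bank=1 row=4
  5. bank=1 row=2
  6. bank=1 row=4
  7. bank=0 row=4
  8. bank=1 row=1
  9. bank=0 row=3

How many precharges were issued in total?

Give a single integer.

Acc 1: bank1 row3 -> MISS (open row3); precharges=0
Acc 2: bank1 row2 -> MISS (open row2); precharges=1
Acc 3: bank1 row2 -> HIT
Acc 4: bank1 row4 -> MISS (open row4); precharges=2
Acc 5: bank1 row2 -> MISS (open row2); precharges=3
Acc 6: bank1 row4 -> MISS (open row4); precharges=4
Acc 7: bank0 row4 -> MISS (open row4); precharges=4
Acc 8: bank1 row1 -> MISS (open row1); precharges=5
Acc 9: bank0 row3 -> MISS (open row3); precharges=6

Answer: 6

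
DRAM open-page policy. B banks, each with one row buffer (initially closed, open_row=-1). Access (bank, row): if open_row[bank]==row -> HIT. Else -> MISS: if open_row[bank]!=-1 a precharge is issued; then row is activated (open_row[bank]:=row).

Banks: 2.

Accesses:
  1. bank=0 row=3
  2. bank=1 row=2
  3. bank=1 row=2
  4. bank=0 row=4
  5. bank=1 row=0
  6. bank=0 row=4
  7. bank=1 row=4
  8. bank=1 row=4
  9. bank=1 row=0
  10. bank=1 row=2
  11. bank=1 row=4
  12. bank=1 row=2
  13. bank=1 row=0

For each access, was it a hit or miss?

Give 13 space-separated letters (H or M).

Answer: M M H M M H M H M M M M M

Derivation:
Acc 1: bank0 row3 -> MISS (open row3); precharges=0
Acc 2: bank1 row2 -> MISS (open row2); precharges=0
Acc 3: bank1 row2 -> HIT
Acc 4: bank0 row4 -> MISS (open row4); precharges=1
Acc 5: bank1 row0 -> MISS (open row0); precharges=2
Acc 6: bank0 row4 -> HIT
Acc 7: bank1 row4 -> MISS (open row4); precharges=3
Acc 8: bank1 row4 -> HIT
Acc 9: bank1 row0 -> MISS (open row0); precharges=4
Acc 10: bank1 row2 -> MISS (open row2); precharges=5
Acc 11: bank1 row4 -> MISS (open row4); precharges=6
Acc 12: bank1 row2 -> MISS (open row2); precharges=7
Acc 13: bank1 row0 -> MISS (open row0); precharges=8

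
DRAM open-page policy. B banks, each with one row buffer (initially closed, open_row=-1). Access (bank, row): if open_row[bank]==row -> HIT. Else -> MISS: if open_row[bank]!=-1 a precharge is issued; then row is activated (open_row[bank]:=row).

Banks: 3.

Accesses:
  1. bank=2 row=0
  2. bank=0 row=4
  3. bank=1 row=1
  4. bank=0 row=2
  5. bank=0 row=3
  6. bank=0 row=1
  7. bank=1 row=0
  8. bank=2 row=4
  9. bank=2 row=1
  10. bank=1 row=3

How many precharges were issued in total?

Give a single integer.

Acc 1: bank2 row0 -> MISS (open row0); precharges=0
Acc 2: bank0 row4 -> MISS (open row4); precharges=0
Acc 3: bank1 row1 -> MISS (open row1); precharges=0
Acc 4: bank0 row2 -> MISS (open row2); precharges=1
Acc 5: bank0 row3 -> MISS (open row3); precharges=2
Acc 6: bank0 row1 -> MISS (open row1); precharges=3
Acc 7: bank1 row0 -> MISS (open row0); precharges=4
Acc 8: bank2 row4 -> MISS (open row4); precharges=5
Acc 9: bank2 row1 -> MISS (open row1); precharges=6
Acc 10: bank1 row3 -> MISS (open row3); precharges=7

Answer: 7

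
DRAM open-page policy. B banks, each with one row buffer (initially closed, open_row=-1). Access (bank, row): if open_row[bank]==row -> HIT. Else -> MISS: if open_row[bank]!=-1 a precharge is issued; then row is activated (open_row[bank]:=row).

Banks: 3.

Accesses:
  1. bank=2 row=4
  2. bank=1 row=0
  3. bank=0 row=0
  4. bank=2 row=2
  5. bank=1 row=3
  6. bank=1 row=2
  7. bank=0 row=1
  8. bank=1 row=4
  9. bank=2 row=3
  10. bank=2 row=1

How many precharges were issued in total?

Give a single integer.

Answer: 7

Derivation:
Acc 1: bank2 row4 -> MISS (open row4); precharges=0
Acc 2: bank1 row0 -> MISS (open row0); precharges=0
Acc 3: bank0 row0 -> MISS (open row0); precharges=0
Acc 4: bank2 row2 -> MISS (open row2); precharges=1
Acc 5: bank1 row3 -> MISS (open row3); precharges=2
Acc 6: bank1 row2 -> MISS (open row2); precharges=3
Acc 7: bank0 row1 -> MISS (open row1); precharges=4
Acc 8: bank1 row4 -> MISS (open row4); precharges=5
Acc 9: bank2 row3 -> MISS (open row3); precharges=6
Acc 10: bank2 row1 -> MISS (open row1); precharges=7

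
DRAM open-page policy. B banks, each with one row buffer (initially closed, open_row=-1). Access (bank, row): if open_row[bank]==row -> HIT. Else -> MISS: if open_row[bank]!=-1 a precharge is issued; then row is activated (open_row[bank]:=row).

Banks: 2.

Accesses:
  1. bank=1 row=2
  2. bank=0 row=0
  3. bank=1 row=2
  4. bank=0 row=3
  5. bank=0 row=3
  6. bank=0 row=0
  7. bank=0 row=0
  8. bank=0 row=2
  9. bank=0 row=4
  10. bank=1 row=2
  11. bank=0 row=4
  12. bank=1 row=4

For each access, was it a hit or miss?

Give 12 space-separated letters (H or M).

Acc 1: bank1 row2 -> MISS (open row2); precharges=0
Acc 2: bank0 row0 -> MISS (open row0); precharges=0
Acc 3: bank1 row2 -> HIT
Acc 4: bank0 row3 -> MISS (open row3); precharges=1
Acc 5: bank0 row3 -> HIT
Acc 6: bank0 row0 -> MISS (open row0); precharges=2
Acc 7: bank0 row0 -> HIT
Acc 8: bank0 row2 -> MISS (open row2); precharges=3
Acc 9: bank0 row4 -> MISS (open row4); precharges=4
Acc 10: bank1 row2 -> HIT
Acc 11: bank0 row4 -> HIT
Acc 12: bank1 row4 -> MISS (open row4); precharges=5

Answer: M M H M H M H M M H H M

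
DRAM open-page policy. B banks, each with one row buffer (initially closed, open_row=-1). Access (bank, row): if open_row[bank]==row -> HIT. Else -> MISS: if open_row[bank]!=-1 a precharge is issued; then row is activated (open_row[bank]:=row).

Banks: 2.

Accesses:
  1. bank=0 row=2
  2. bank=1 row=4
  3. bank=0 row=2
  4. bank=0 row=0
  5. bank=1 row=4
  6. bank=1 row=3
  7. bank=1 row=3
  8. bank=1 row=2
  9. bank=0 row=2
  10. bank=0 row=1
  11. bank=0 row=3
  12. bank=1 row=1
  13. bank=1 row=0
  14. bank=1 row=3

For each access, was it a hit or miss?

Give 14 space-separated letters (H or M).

Answer: M M H M H M H M M M M M M M

Derivation:
Acc 1: bank0 row2 -> MISS (open row2); precharges=0
Acc 2: bank1 row4 -> MISS (open row4); precharges=0
Acc 3: bank0 row2 -> HIT
Acc 4: bank0 row0 -> MISS (open row0); precharges=1
Acc 5: bank1 row4 -> HIT
Acc 6: bank1 row3 -> MISS (open row3); precharges=2
Acc 7: bank1 row3 -> HIT
Acc 8: bank1 row2 -> MISS (open row2); precharges=3
Acc 9: bank0 row2 -> MISS (open row2); precharges=4
Acc 10: bank0 row1 -> MISS (open row1); precharges=5
Acc 11: bank0 row3 -> MISS (open row3); precharges=6
Acc 12: bank1 row1 -> MISS (open row1); precharges=7
Acc 13: bank1 row0 -> MISS (open row0); precharges=8
Acc 14: bank1 row3 -> MISS (open row3); precharges=9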